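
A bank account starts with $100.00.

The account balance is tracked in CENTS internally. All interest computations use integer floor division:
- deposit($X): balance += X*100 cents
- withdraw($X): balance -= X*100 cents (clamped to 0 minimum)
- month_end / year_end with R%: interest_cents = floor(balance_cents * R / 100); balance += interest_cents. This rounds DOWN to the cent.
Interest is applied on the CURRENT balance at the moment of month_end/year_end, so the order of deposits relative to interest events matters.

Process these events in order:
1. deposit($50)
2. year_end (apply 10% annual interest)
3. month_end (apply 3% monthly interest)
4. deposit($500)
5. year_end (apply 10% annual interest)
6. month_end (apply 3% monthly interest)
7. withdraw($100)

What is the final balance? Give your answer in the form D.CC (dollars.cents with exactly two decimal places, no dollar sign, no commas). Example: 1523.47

Answer: 659.04

Derivation:
After 1 (deposit($50)): balance=$150.00 total_interest=$0.00
After 2 (year_end (apply 10% annual interest)): balance=$165.00 total_interest=$15.00
After 3 (month_end (apply 3% monthly interest)): balance=$169.95 total_interest=$19.95
After 4 (deposit($500)): balance=$669.95 total_interest=$19.95
After 5 (year_end (apply 10% annual interest)): balance=$736.94 total_interest=$86.94
After 6 (month_end (apply 3% monthly interest)): balance=$759.04 total_interest=$109.04
After 7 (withdraw($100)): balance=$659.04 total_interest=$109.04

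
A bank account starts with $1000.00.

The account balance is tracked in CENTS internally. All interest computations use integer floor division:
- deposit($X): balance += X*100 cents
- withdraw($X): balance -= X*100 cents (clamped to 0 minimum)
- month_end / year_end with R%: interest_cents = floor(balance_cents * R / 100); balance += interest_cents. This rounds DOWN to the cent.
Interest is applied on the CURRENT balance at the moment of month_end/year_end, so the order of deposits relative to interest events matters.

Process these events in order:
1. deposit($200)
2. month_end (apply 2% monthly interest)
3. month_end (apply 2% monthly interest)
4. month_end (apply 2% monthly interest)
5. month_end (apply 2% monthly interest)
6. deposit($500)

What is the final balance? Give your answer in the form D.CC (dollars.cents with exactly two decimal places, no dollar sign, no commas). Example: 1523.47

Answer: 1798.90

Derivation:
After 1 (deposit($200)): balance=$1200.00 total_interest=$0.00
After 2 (month_end (apply 2% monthly interest)): balance=$1224.00 total_interest=$24.00
After 3 (month_end (apply 2% monthly interest)): balance=$1248.48 total_interest=$48.48
After 4 (month_end (apply 2% monthly interest)): balance=$1273.44 total_interest=$73.44
After 5 (month_end (apply 2% monthly interest)): balance=$1298.90 total_interest=$98.90
After 6 (deposit($500)): balance=$1798.90 total_interest=$98.90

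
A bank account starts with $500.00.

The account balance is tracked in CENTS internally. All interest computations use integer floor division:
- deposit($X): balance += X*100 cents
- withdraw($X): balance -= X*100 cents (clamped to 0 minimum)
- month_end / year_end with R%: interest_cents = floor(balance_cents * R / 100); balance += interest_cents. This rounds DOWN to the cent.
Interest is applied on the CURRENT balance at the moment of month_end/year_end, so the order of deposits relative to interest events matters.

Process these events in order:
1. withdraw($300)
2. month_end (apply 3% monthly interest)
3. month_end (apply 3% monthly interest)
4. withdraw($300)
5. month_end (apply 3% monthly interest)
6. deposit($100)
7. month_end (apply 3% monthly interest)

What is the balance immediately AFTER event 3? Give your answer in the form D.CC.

After 1 (withdraw($300)): balance=$200.00 total_interest=$0.00
After 2 (month_end (apply 3% monthly interest)): balance=$206.00 total_interest=$6.00
After 3 (month_end (apply 3% monthly interest)): balance=$212.18 total_interest=$12.18

Answer: 212.18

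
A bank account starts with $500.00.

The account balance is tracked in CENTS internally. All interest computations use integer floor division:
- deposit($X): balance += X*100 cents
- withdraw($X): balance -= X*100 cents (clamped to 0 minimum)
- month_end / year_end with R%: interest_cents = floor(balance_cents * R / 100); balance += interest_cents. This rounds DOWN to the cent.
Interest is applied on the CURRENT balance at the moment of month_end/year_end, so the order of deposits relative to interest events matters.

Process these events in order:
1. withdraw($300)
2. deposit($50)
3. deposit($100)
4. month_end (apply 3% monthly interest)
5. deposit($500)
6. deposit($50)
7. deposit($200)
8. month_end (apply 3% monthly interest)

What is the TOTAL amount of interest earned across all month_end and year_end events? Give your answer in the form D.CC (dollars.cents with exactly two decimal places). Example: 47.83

Answer: 43.81

Derivation:
After 1 (withdraw($300)): balance=$200.00 total_interest=$0.00
After 2 (deposit($50)): balance=$250.00 total_interest=$0.00
After 3 (deposit($100)): balance=$350.00 total_interest=$0.00
After 4 (month_end (apply 3% monthly interest)): balance=$360.50 total_interest=$10.50
After 5 (deposit($500)): balance=$860.50 total_interest=$10.50
After 6 (deposit($50)): balance=$910.50 total_interest=$10.50
After 7 (deposit($200)): balance=$1110.50 total_interest=$10.50
After 8 (month_end (apply 3% monthly interest)): balance=$1143.81 total_interest=$43.81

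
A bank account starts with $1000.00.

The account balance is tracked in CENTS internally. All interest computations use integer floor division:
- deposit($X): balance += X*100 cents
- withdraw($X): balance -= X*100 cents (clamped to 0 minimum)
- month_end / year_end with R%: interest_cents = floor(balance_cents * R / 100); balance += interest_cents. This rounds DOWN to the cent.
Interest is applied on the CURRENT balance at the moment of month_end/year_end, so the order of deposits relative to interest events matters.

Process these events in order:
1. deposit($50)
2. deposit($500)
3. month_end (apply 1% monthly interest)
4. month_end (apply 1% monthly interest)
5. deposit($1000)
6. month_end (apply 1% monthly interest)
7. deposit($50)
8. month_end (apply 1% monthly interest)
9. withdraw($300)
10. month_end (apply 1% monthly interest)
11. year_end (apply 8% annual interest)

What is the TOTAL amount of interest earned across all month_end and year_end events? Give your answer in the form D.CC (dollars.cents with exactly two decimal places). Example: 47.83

After 1 (deposit($50)): balance=$1050.00 total_interest=$0.00
After 2 (deposit($500)): balance=$1550.00 total_interest=$0.00
After 3 (month_end (apply 1% monthly interest)): balance=$1565.50 total_interest=$15.50
After 4 (month_end (apply 1% monthly interest)): balance=$1581.15 total_interest=$31.15
After 5 (deposit($1000)): balance=$2581.15 total_interest=$31.15
After 6 (month_end (apply 1% monthly interest)): balance=$2606.96 total_interest=$56.96
After 7 (deposit($50)): balance=$2656.96 total_interest=$56.96
After 8 (month_end (apply 1% monthly interest)): balance=$2683.52 total_interest=$83.52
After 9 (withdraw($300)): balance=$2383.52 total_interest=$83.52
After 10 (month_end (apply 1% monthly interest)): balance=$2407.35 total_interest=$107.35
After 11 (year_end (apply 8% annual interest)): balance=$2599.93 total_interest=$299.93

Answer: 299.93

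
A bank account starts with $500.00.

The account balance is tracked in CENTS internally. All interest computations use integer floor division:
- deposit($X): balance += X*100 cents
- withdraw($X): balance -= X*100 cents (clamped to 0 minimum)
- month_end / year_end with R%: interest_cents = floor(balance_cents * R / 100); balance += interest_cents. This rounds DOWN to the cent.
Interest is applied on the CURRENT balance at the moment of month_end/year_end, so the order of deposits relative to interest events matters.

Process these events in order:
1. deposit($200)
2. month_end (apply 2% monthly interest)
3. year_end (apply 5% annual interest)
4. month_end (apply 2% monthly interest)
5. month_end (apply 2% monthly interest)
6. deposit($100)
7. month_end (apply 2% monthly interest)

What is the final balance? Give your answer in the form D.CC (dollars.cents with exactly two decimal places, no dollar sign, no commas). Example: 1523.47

Answer: 897.57

Derivation:
After 1 (deposit($200)): balance=$700.00 total_interest=$0.00
After 2 (month_end (apply 2% monthly interest)): balance=$714.00 total_interest=$14.00
After 3 (year_end (apply 5% annual interest)): balance=$749.70 total_interest=$49.70
After 4 (month_end (apply 2% monthly interest)): balance=$764.69 total_interest=$64.69
After 5 (month_end (apply 2% monthly interest)): balance=$779.98 total_interest=$79.98
After 6 (deposit($100)): balance=$879.98 total_interest=$79.98
After 7 (month_end (apply 2% monthly interest)): balance=$897.57 total_interest=$97.57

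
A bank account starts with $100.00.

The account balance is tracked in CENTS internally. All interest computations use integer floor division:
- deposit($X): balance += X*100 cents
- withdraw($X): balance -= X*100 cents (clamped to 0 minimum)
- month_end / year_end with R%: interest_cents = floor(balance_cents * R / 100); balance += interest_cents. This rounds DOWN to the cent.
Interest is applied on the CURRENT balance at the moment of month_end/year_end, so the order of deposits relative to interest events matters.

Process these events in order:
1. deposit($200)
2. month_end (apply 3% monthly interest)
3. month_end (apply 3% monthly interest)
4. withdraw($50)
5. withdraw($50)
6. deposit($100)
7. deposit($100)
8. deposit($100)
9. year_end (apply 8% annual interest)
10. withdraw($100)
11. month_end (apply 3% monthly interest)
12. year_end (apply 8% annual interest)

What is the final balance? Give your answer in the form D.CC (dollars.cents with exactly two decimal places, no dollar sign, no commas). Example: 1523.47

Answer: 511.40

Derivation:
After 1 (deposit($200)): balance=$300.00 total_interest=$0.00
After 2 (month_end (apply 3% monthly interest)): balance=$309.00 total_interest=$9.00
After 3 (month_end (apply 3% monthly interest)): balance=$318.27 total_interest=$18.27
After 4 (withdraw($50)): balance=$268.27 total_interest=$18.27
After 5 (withdraw($50)): balance=$218.27 total_interest=$18.27
After 6 (deposit($100)): balance=$318.27 total_interest=$18.27
After 7 (deposit($100)): balance=$418.27 total_interest=$18.27
After 8 (deposit($100)): balance=$518.27 total_interest=$18.27
After 9 (year_end (apply 8% annual interest)): balance=$559.73 total_interest=$59.73
After 10 (withdraw($100)): balance=$459.73 total_interest=$59.73
After 11 (month_end (apply 3% monthly interest)): balance=$473.52 total_interest=$73.52
After 12 (year_end (apply 8% annual interest)): balance=$511.40 total_interest=$111.40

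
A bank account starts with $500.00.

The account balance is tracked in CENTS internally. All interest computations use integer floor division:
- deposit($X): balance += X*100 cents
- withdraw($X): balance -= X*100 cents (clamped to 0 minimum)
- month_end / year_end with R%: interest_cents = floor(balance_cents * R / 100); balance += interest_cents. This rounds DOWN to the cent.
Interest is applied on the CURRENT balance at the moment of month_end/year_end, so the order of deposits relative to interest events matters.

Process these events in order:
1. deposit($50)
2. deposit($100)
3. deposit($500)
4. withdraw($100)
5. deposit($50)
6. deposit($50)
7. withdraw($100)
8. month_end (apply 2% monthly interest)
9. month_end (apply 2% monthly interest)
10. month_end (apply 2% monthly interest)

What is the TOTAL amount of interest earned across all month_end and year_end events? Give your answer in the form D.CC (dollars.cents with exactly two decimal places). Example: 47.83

Answer: 64.26

Derivation:
After 1 (deposit($50)): balance=$550.00 total_interest=$0.00
After 2 (deposit($100)): balance=$650.00 total_interest=$0.00
After 3 (deposit($500)): balance=$1150.00 total_interest=$0.00
After 4 (withdraw($100)): balance=$1050.00 total_interest=$0.00
After 5 (deposit($50)): balance=$1100.00 total_interest=$0.00
After 6 (deposit($50)): balance=$1150.00 total_interest=$0.00
After 7 (withdraw($100)): balance=$1050.00 total_interest=$0.00
After 8 (month_end (apply 2% monthly interest)): balance=$1071.00 total_interest=$21.00
After 9 (month_end (apply 2% monthly interest)): balance=$1092.42 total_interest=$42.42
After 10 (month_end (apply 2% monthly interest)): balance=$1114.26 total_interest=$64.26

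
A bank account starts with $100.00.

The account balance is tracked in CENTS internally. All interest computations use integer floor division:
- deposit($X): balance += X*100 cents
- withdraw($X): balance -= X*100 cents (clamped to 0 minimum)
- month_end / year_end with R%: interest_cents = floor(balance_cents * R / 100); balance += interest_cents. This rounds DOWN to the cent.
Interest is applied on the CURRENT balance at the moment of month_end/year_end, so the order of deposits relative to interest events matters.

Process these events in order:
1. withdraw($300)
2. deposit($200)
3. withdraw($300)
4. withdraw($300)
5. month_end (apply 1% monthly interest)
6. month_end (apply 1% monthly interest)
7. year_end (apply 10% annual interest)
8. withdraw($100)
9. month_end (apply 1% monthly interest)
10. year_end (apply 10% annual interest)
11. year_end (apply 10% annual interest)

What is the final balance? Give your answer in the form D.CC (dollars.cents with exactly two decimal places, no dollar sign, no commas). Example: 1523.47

After 1 (withdraw($300)): balance=$0.00 total_interest=$0.00
After 2 (deposit($200)): balance=$200.00 total_interest=$0.00
After 3 (withdraw($300)): balance=$0.00 total_interest=$0.00
After 4 (withdraw($300)): balance=$0.00 total_interest=$0.00
After 5 (month_end (apply 1% monthly interest)): balance=$0.00 total_interest=$0.00
After 6 (month_end (apply 1% monthly interest)): balance=$0.00 total_interest=$0.00
After 7 (year_end (apply 10% annual interest)): balance=$0.00 total_interest=$0.00
After 8 (withdraw($100)): balance=$0.00 total_interest=$0.00
After 9 (month_end (apply 1% monthly interest)): balance=$0.00 total_interest=$0.00
After 10 (year_end (apply 10% annual interest)): balance=$0.00 total_interest=$0.00
After 11 (year_end (apply 10% annual interest)): balance=$0.00 total_interest=$0.00

Answer: 0.00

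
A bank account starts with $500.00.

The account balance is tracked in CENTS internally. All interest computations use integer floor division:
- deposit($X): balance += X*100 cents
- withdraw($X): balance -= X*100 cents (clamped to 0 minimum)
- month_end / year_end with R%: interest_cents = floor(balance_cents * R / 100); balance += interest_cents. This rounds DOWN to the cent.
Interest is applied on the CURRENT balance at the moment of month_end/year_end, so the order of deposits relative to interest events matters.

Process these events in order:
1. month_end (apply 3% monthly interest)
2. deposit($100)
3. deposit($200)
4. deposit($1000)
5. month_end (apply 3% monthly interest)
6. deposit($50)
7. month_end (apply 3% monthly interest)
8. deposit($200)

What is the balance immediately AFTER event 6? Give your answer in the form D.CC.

Answer: 1919.45

Derivation:
After 1 (month_end (apply 3% monthly interest)): balance=$515.00 total_interest=$15.00
After 2 (deposit($100)): balance=$615.00 total_interest=$15.00
After 3 (deposit($200)): balance=$815.00 total_interest=$15.00
After 4 (deposit($1000)): balance=$1815.00 total_interest=$15.00
After 5 (month_end (apply 3% monthly interest)): balance=$1869.45 total_interest=$69.45
After 6 (deposit($50)): balance=$1919.45 total_interest=$69.45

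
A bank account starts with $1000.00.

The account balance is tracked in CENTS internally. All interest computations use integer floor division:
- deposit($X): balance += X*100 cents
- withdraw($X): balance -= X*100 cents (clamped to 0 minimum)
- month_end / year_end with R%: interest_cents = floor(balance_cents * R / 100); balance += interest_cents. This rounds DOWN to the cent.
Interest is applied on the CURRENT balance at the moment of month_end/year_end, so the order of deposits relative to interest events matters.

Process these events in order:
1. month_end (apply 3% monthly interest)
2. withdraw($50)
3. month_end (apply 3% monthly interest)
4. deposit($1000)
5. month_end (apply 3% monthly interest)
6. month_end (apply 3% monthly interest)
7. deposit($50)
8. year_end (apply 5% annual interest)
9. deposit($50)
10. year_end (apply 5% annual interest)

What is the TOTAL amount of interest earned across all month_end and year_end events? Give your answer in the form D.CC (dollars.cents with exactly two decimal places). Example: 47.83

Answer: 407.89

Derivation:
After 1 (month_end (apply 3% monthly interest)): balance=$1030.00 total_interest=$30.00
After 2 (withdraw($50)): balance=$980.00 total_interest=$30.00
After 3 (month_end (apply 3% monthly interest)): balance=$1009.40 total_interest=$59.40
After 4 (deposit($1000)): balance=$2009.40 total_interest=$59.40
After 5 (month_end (apply 3% monthly interest)): balance=$2069.68 total_interest=$119.68
After 6 (month_end (apply 3% monthly interest)): balance=$2131.77 total_interest=$181.77
After 7 (deposit($50)): balance=$2181.77 total_interest=$181.77
After 8 (year_end (apply 5% annual interest)): balance=$2290.85 total_interest=$290.85
After 9 (deposit($50)): balance=$2340.85 total_interest=$290.85
After 10 (year_end (apply 5% annual interest)): balance=$2457.89 total_interest=$407.89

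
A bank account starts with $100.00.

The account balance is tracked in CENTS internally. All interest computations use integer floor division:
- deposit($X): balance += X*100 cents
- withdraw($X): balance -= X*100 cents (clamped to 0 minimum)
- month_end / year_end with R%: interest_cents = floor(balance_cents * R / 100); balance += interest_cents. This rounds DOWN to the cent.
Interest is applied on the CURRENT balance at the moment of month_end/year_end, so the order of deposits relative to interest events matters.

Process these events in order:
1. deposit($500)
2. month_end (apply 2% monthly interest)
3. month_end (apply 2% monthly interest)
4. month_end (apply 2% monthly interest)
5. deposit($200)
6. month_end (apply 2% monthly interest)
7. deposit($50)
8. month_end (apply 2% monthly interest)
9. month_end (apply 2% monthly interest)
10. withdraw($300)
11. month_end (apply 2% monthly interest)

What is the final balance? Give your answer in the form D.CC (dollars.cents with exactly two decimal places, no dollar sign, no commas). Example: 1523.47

Answer: 652.73

Derivation:
After 1 (deposit($500)): balance=$600.00 total_interest=$0.00
After 2 (month_end (apply 2% monthly interest)): balance=$612.00 total_interest=$12.00
After 3 (month_end (apply 2% monthly interest)): balance=$624.24 total_interest=$24.24
After 4 (month_end (apply 2% monthly interest)): balance=$636.72 total_interest=$36.72
After 5 (deposit($200)): balance=$836.72 total_interest=$36.72
After 6 (month_end (apply 2% monthly interest)): balance=$853.45 total_interest=$53.45
After 7 (deposit($50)): balance=$903.45 total_interest=$53.45
After 8 (month_end (apply 2% monthly interest)): balance=$921.51 total_interest=$71.51
After 9 (month_end (apply 2% monthly interest)): balance=$939.94 total_interest=$89.94
After 10 (withdraw($300)): balance=$639.94 total_interest=$89.94
After 11 (month_end (apply 2% monthly interest)): balance=$652.73 total_interest=$102.73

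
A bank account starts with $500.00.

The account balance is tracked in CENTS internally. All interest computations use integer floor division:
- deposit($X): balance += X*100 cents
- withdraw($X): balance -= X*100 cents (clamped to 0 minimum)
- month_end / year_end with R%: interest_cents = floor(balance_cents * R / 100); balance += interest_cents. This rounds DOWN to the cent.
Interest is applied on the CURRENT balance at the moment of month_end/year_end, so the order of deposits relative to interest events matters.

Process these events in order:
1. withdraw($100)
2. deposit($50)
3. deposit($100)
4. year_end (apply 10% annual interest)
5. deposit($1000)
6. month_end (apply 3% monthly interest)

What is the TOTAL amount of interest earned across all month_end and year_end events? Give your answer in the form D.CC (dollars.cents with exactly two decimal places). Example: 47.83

After 1 (withdraw($100)): balance=$400.00 total_interest=$0.00
After 2 (deposit($50)): balance=$450.00 total_interest=$0.00
After 3 (deposit($100)): balance=$550.00 total_interest=$0.00
After 4 (year_end (apply 10% annual interest)): balance=$605.00 total_interest=$55.00
After 5 (deposit($1000)): balance=$1605.00 total_interest=$55.00
After 6 (month_end (apply 3% monthly interest)): balance=$1653.15 total_interest=$103.15

Answer: 103.15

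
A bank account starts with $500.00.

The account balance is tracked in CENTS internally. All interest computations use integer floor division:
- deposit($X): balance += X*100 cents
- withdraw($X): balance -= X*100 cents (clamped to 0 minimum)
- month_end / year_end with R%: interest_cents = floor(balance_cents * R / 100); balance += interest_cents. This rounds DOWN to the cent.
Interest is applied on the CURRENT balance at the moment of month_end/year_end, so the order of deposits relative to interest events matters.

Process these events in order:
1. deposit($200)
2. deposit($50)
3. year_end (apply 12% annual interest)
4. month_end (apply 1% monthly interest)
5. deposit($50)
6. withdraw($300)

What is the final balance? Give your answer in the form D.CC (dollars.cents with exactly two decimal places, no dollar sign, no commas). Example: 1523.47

After 1 (deposit($200)): balance=$700.00 total_interest=$0.00
After 2 (deposit($50)): balance=$750.00 total_interest=$0.00
After 3 (year_end (apply 12% annual interest)): balance=$840.00 total_interest=$90.00
After 4 (month_end (apply 1% monthly interest)): balance=$848.40 total_interest=$98.40
After 5 (deposit($50)): balance=$898.40 total_interest=$98.40
After 6 (withdraw($300)): balance=$598.40 total_interest=$98.40

Answer: 598.40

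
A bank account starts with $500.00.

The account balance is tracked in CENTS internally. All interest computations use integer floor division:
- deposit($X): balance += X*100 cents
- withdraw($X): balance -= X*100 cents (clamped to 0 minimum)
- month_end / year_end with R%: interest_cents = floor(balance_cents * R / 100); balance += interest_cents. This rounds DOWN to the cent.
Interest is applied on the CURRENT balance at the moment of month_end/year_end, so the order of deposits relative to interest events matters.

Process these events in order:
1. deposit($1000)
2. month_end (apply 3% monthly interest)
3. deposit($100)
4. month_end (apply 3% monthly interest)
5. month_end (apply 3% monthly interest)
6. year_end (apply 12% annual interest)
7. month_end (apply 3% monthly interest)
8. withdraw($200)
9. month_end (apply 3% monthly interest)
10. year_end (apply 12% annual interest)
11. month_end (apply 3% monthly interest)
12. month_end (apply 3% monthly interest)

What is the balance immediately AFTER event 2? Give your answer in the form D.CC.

Answer: 1545.00

Derivation:
After 1 (deposit($1000)): balance=$1500.00 total_interest=$0.00
After 2 (month_end (apply 3% monthly interest)): balance=$1545.00 total_interest=$45.00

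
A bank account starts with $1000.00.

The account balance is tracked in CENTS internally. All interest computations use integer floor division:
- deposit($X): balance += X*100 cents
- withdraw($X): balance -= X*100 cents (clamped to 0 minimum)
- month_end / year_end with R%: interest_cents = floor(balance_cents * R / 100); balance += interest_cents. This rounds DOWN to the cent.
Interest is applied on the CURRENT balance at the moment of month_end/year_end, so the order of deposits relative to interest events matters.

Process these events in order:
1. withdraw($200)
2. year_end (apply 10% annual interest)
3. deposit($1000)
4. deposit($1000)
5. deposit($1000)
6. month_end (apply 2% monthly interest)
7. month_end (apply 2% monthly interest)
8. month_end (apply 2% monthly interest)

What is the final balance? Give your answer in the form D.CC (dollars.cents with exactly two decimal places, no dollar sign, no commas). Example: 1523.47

After 1 (withdraw($200)): balance=$800.00 total_interest=$0.00
After 2 (year_end (apply 10% annual interest)): balance=$880.00 total_interest=$80.00
After 3 (deposit($1000)): balance=$1880.00 total_interest=$80.00
After 4 (deposit($1000)): balance=$2880.00 total_interest=$80.00
After 5 (deposit($1000)): balance=$3880.00 total_interest=$80.00
After 6 (month_end (apply 2% monthly interest)): balance=$3957.60 total_interest=$157.60
After 7 (month_end (apply 2% monthly interest)): balance=$4036.75 total_interest=$236.75
After 8 (month_end (apply 2% monthly interest)): balance=$4117.48 total_interest=$317.48

Answer: 4117.48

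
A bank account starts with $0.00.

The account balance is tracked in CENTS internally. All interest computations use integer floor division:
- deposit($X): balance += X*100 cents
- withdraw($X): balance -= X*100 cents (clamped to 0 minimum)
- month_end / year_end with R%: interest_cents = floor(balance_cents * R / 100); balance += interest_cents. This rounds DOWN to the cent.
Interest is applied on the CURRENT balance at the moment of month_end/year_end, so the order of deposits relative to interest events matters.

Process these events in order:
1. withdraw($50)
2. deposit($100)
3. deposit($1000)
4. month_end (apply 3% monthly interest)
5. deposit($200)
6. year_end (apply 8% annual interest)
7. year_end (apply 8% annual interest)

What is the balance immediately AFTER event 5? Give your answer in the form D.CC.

After 1 (withdraw($50)): balance=$0.00 total_interest=$0.00
After 2 (deposit($100)): balance=$100.00 total_interest=$0.00
After 3 (deposit($1000)): balance=$1100.00 total_interest=$0.00
After 4 (month_end (apply 3% monthly interest)): balance=$1133.00 total_interest=$33.00
After 5 (deposit($200)): balance=$1333.00 total_interest=$33.00

Answer: 1333.00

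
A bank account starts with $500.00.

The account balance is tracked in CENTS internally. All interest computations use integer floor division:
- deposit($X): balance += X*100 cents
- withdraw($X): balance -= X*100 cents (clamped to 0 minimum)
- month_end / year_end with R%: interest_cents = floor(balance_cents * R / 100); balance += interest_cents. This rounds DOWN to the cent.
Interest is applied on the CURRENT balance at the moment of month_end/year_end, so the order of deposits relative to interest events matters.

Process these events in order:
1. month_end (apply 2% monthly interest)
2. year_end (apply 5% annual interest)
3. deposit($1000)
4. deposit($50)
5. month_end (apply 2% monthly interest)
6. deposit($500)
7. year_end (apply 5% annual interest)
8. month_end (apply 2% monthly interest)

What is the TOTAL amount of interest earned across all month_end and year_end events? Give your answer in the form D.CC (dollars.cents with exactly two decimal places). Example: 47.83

Answer: 217.53

Derivation:
After 1 (month_end (apply 2% monthly interest)): balance=$510.00 total_interest=$10.00
After 2 (year_end (apply 5% annual interest)): balance=$535.50 total_interest=$35.50
After 3 (deposit($1000)): balance=$1535.50 total_interest=$35.50
After 4 (deposit($50)): balance=$1585.50 total_interest=$35.50
After 5 (month_end (apply 2% monthly interest)): balance=$1617.21 total_interest=$67.21
After 6 (deposit($500)): balance=$2117.21 total_interest=$67.21
After 7 (year_end (apply 5% annual interest)): balance=$2223.07 total_interest=$173.07
After 8 (month_end (apply 2% monthly interest)): balance=$2267.53 total_interest=$217.53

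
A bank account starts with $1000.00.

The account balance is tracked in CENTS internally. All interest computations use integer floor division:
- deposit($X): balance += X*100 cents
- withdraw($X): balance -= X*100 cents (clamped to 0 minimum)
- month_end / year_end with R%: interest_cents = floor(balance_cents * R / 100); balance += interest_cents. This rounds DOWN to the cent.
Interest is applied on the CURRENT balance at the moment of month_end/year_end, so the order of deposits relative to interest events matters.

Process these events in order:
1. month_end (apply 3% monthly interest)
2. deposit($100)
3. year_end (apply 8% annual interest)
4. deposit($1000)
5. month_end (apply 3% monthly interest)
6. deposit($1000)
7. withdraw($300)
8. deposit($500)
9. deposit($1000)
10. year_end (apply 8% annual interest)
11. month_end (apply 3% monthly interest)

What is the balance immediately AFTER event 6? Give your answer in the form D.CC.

Answer: 3287.01

Derivation:
After 1 (month_end (apply 3% monthly interest)): balance=$1030.00 total_interest=$30.00
After 2 (deposit($100)): balance=$1130.00 total_interest=$30.00
After 3 (year_end (apply 8% annual interest)): balance=$1220.40 total_interest=$120.40
After 4 (deposit($1000)): balance=$2220.40 total_interest=$120.40
After 5 (month_end (apply 3% monthly interest)): balance=$2287.01 total_interest=$187.01
After 6 (deposit($1000)): balance=$3287.01 total_interest=$187.01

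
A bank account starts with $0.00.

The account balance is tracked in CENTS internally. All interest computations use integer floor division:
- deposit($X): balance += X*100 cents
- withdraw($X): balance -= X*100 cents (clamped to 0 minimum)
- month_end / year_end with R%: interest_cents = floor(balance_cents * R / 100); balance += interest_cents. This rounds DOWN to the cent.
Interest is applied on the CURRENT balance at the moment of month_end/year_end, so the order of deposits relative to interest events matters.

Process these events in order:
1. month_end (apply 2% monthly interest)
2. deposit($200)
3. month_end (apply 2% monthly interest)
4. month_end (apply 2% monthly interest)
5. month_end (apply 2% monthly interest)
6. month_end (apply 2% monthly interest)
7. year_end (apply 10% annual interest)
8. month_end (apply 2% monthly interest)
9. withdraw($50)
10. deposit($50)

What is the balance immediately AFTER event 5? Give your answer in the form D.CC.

Answer: 212.24

Derivation:
After 1 (month_end (apply 2% monthly interest)): balance=$0.00 total_interest=$0.00
After 2 (deposit($200)): balance=$200.00 total_interest=$0.00
After 3 (month_end (apply 2% monthly interest)): balance=$204.00 total_interest=$4.00
After 4 (month_end (apply 2% monthly interest)): balance=$208.08 total_interest=$8.08
After 5 (month_end (apply 2% monthly interest)): balance=$212.24 total_interest=$12.24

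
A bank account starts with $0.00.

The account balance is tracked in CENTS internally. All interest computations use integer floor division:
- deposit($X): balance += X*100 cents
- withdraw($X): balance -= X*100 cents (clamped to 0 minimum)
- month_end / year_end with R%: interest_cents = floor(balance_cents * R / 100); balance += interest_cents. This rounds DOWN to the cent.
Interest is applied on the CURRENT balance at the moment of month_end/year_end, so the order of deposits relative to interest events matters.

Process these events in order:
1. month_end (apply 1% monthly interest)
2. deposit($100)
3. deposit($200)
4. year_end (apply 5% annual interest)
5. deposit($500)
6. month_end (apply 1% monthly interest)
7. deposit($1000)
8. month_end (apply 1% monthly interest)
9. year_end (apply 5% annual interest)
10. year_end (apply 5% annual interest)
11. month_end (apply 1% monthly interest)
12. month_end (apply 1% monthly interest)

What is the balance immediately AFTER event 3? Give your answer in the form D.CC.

After 1 (month_end (apply 1% monthly interest)): balance=$0.00 total_interest=$0.00
After 2 (deposit($100)): balance=$100.00 total_interest=$0.00
After 3 (deposit($200)): balance=$300.00 total_interest=$0.00

Answer: 300.00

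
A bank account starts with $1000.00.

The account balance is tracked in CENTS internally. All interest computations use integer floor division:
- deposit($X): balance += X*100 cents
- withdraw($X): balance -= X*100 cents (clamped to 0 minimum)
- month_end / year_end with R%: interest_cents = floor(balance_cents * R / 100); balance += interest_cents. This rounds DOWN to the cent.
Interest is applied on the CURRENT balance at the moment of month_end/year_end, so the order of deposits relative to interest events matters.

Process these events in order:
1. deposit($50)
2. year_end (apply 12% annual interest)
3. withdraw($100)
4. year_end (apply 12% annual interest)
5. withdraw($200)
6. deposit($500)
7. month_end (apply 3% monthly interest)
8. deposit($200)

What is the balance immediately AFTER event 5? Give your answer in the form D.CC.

Answer: 1005.12

Derivation:
After 1 (deposit($50)): balance=$1050.00 total_interest=$0.00
After 2 (year_end (apply 12% annual interest)): balance=$1176.00 total_interest=$126.00
After 3 (withdraw($100)): balance=$1076.00 total_interest=$126.00
After 4 (year_end (apply 12% annual interest)): balance=$1205.12 total_interest=$255.12
After 5 (withdraw($200)): balance=$1005.12 total_interest=$255.12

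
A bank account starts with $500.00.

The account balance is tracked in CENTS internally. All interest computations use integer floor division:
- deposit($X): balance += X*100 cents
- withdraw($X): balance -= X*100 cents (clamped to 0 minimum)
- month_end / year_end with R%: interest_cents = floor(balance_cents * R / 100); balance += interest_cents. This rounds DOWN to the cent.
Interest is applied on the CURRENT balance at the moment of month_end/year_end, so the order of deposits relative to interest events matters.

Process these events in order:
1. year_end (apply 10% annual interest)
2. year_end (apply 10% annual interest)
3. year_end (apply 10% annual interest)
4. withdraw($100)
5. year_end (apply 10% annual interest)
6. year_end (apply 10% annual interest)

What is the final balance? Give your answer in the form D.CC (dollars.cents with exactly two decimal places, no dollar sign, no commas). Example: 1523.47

After 1 (year_end (apply 10% annual interest)): balance=$550.00 total_interest=$50.00
After 2 (year_end (apply 10% annual interest)): balance=$605.00 total_interest=$105.00
After 3 (year_end (apply 10% annual interest)): balance=$665.50 total_interest=$165.50
After 4 (withdraw($100)): balance=$565.50 total_interest=$165.50
After 5 (year_end (apply 10% annual interest)): balance=$622.05 total_interest=$222.05
After 6 (year_end (apply 10% annual interest)): balance=$684.25 total_interest=$284.25

Answer: 684.25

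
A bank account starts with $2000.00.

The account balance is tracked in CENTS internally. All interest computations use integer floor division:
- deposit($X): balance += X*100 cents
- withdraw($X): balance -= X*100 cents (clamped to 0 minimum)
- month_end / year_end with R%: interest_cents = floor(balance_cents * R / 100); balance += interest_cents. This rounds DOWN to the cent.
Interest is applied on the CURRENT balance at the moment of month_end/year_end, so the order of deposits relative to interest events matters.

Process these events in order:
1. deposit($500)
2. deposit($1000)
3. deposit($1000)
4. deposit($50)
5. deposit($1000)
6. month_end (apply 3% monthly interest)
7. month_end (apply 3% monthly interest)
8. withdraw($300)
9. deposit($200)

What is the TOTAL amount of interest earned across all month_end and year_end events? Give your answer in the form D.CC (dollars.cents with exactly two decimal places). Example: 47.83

After 1 (deposit($500)): balance=$2500.00 total_interest=$0.00
After 2 (deposit($1000)): balance=$3500.00 total_interest=$0.00
After 3 (deposit($1000)): balance=$4500.00 total_interest=$0.00
After 4 (deposit($50)): balance=$4550.00 total_interest=$0.00
After 5 (deposit($1000)): balance=$5550.00 total_interest=$0.00
After 6 (month_end (apply 3% monthly interest)): balance=$5716.50 total_interest=$166.50
After 7 (month_end (apply 3% monthly interest)): balance=$5887.99 total_interest=$337.99
After 8 (withdraw($300)): balance=$5587.99 total_interest=$337.99
After 9 (deposit($200)): balance=$5787.99 total_interest=$337.99

Answer: 337.99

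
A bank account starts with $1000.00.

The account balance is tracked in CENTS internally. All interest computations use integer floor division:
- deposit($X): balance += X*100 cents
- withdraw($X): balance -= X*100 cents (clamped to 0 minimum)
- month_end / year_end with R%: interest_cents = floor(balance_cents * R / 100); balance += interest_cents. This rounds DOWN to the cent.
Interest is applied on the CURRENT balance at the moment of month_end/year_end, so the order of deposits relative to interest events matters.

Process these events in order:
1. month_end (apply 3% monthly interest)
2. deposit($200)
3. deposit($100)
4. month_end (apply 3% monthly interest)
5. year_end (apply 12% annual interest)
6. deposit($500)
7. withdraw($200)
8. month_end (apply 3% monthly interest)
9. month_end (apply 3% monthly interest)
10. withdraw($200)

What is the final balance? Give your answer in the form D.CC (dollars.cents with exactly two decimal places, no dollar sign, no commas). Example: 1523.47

After 1 (month_end (apply 3% monthly interest)): balance=$1030.00 total_interest=$30.00
After 2 (deposit($200)): balance=$1230.00 total_interest=$30.00
After 3 (deposit($100)): balance=$1330.00 total_interest=$30.00
After 4 (month_end (apply 3% monthly interest)): balance=$1369.90 total_interest=$69.90
After 5 (year_end (apply 12% annual interest)): balance=$1534.28 total_interest=$234.28
After 6 (deposit($500)): balance=$2034.28 total_interest=$234.28
After 7 (withdraw($200)): balance=$1834.28 total_interest=$234.28
After 8 (month_end (apply 3% monthly interest)): balance=$1889.30 total_interest=$289.30
After 9 (month_end (apply 3% monthly interest)): balance=$1945.97 total_interest=$345.97
After 10 (withdraw($200)): balance=$1745.97 total_interest=$345.97

Answer: 1745.97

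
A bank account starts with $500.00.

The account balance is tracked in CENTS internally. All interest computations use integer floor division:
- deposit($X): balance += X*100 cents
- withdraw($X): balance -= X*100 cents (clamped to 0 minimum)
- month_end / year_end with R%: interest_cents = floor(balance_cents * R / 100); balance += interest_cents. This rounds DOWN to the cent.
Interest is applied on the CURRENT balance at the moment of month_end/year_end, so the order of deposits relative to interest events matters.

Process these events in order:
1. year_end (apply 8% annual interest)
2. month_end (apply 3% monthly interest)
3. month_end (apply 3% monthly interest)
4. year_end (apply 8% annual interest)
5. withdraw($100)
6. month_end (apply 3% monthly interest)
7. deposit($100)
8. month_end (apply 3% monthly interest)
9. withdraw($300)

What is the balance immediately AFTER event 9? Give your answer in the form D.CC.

After 1 (year_end (apply 8% annual interest)): balance=$540.00 total_interest=$40.00
After 2 (month_end (apply 3% monthly interest)): balance=$556.20 total_interest=$56.20
After 3 (month_end (apply 3% monthly interest)): balance=$572.88 total_interest=$72.88
After 4 (year_end (apply 8% annual interest)): balance=$618.71 total_interest=$118.71
After 5 (withdraw($100)): balance=$518.71 total_interest=$118.71
After 6 (month_end (apply 3% monthly interest)): balance=$534.27 total_interest=$134.27
After 7 (deposit($100)): balance=$634.27 total_interest=$134.27
After 8 (month_end (apply 3% monthly interest)): balance=$653.29 total_interest=$153.29
After 9 (withdraw($300)): balance=$353.29 total_interest=$153.29

Answer: 353.29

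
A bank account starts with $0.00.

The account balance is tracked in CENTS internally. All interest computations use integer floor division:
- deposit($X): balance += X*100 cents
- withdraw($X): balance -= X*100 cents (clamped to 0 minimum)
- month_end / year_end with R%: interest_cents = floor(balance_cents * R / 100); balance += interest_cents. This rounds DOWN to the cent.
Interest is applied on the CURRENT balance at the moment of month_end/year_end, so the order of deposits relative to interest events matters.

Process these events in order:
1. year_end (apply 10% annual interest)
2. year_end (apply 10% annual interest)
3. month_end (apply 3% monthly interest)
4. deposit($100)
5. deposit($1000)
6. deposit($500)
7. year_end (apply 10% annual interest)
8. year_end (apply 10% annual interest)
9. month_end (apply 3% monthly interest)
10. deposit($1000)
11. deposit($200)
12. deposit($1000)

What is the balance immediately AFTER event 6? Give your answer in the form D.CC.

After 1 (year_end (apply 10% annual interest)): balance=$0.00 total_interest=$0.00
After 2 (year_end (apply 10% annual interest)): balance=$0.00 total_interest=$0.00
After 3 (month_end (apply 3% monthly interest)): balance=$0.00 total_interest=$0.00
After 4 (deposit($100)): balance=$100.00 total_interest=$0.00
After 5 (deposit($1000)): balance=$1100.00 total_interest=$0.00
After 6 (deposit($500)): balance=$1600.00 total_interest=$0.00

Answer: 1600.00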